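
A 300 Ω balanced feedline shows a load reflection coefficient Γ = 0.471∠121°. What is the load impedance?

Z_L ≈ 137 + j142 Ω

Z_L = Z_0·(1 + Γ)/(1 − Γ) = 300·(0.757 + j0.404)/(1.24 − j0.404)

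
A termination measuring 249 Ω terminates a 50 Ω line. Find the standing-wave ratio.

VSWR ≈ 4.98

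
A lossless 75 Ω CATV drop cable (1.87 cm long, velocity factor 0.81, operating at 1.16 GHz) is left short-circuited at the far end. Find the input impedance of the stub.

λ = v/f = 0.81·c / 1.16 GHz = 0.209 m
βl = 2π·l/λ = 2π × 0.0893 = 32.1°
tan(βl) = 0.628
For a short-circuited stub, Z_in = jZ_0·tan(βl)

Z_in ≈ +j47.1 Ω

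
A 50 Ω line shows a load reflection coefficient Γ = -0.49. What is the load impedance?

Z_L ≈ 17.1 Ω

Z_L = Z_0·(1 + Γ)/(1 − Γ) = 50·(0.51)/(1.49)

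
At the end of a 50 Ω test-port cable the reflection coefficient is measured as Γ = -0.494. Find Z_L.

Z_L = Z_0·(1 + Γ)/(1 − Γ) = 50·(0.506)/(1.49)

Z_L ≈ 16.9 Ω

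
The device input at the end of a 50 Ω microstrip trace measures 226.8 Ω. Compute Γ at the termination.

Γ = 0.639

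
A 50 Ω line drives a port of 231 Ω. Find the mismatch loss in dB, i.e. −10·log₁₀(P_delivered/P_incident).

Γ = (231 − 50)/(231 + 50) = 0.644
|Γ|² = 0.415, so P_del/P_inc = 1 − |Γ|² = 0.585
ML = −10·log₁₀(1 − |Γ|²)

mismatch loss ≈ 2.33 dB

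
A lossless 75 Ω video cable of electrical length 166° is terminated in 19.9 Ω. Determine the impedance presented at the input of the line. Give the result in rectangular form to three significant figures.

Z_in ≈ 21 − j17.3 Ω

tan(βl) = tan(166°) = -0.249
Z_in = Z_0·(Z_L + jZ_0·tanβl)/(Z_0 + jZ_L·tanβl)
     = 75·(19.9 − j18.7)/(75 − j4.96)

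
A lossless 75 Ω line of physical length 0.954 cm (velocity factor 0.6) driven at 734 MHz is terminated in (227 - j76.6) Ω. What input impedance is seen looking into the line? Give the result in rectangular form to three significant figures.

λ = v/f = 0.6·c / 734 MHz = 0.245 m
βl = 2π·l/λ = 2π × 0.0389 = 14°
tan(βl) = tan(14°) = 0.249
Z_in = Z_0·(Z_L + jZ_0·tanβl)/(Z_0 + jZ_L·tanβl)
     = 75·(227 − j57.9)/(94.1 + j56.6)

Z_in ≈ 112 − j114 Ω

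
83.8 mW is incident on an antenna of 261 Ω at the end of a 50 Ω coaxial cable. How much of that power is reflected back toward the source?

Γ = (261 − 50)/(261 + 50) = 0.678
|Γ|² = 0.46
P_refl = |Γ|²·P_inc = 38.6 mW, P_del = (1 − |Γ|²)·P_inc = 45.2 mW

P_reflected ≈ 38.6 mW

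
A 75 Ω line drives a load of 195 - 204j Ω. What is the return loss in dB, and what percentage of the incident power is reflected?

Γ = (120 − j204)/(270 − j204), |Γ| = 0.699
RL = −20·log₁₀(0.699) = 3.11 dB
P_refl/P_inc = |Γ|² = 0.489

RL ≈ 3.11 dB; 48.9% of incident power reflected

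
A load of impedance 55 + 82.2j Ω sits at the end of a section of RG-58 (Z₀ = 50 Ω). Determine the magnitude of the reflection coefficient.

|Γ| ≈ 0.618

Γ = (Z_L − Z_0)/(Z_L + Z_0) = (5 + j82.2)/(105 + j82.2)
|Γ| = 82.4/133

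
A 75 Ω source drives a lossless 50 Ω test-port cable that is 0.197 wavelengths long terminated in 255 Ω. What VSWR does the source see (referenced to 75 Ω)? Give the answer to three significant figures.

βl = 2π × 0.197 = 70.9°
tan(βl) = 2.89
Z_in = Z_0·(Z_L + jZ_0·tanβl)/(Z_0 + jZ_L·tanβl) = 10.9 − j16.6 Ω
Γ_s = (Z_in − Z_s)/(Z_in + Z_s) = (-64.1 − j16.6)/(85.9 − j16.6), |Γ_s| = 0.756
VSWR = (1 + |Γ_s|)/(1 − |Γ_s|)

VSWR ≈ 7.21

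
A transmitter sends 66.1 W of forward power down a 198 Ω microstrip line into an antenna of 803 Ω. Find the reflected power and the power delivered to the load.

Γ = (803 − 198)/(803 + 198) = 0.604
|Γ|² = 0.365
P_refl = |Γ|²·P_inc = 24.1 W, P_del = (1 − |Γ|²)·P_inc = 42 W

P_reflected ≈ 24.1 W; P_delivered ≈ 42 W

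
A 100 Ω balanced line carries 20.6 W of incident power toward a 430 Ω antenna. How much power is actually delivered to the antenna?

Γ = (430 − 100)/(430 + 100) = 0.623
|Γ|² = 0.388
P_refl = |Γ|²·P_inc = 7.99 W, P_del = (1 − |Γ|²)·P_inc = 12.6 W

P_delivered ≈ 12.6 W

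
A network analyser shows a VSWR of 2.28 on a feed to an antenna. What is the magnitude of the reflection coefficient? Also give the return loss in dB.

|Γ| ≈ 0.39; return loss ≈ 8.17 dB

|Γ| = (S − 1)/(S + 1) = (2.28 − 1)/(2.28 + 1) = 1.28/3.28
RL = −20·log₁₀|Γ| = −20·log₁₀(0.39)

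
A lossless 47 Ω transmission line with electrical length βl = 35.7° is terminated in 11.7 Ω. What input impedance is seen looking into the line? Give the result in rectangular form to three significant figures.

tan(βl) = tan(35.7°) = 0.719
Z_in = Z_0·(Z_L + jZ_0·tanβl)/(Z_0 + jZ_L·tanβl)
     = 47·(11.7 + j33.8)/(47 + j8.41)

Z_in ≈ 17.2 + j30.7 Ω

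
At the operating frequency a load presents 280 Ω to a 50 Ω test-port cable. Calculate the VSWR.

Γ = (280 − 50)/(280 + 50) = 0.697
VSWR = (1 + 0.697)/(1 − 0.697)

VSWR ≈ 5.6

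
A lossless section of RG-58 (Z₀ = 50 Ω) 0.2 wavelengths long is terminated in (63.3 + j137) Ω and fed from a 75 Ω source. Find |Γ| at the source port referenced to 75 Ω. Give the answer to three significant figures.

βl = 2π × 0.2 = 72°
tan(βl) = 3.08
Z_in = Z_0·(Z_L + jZ_0·tanβl)/(Z_0 + jZ_L·tanβl) = 9.41 − j34.2 Ω
Γ_s = (Z_in − Z_s)/(Z_in + Z_s) = (-65.6 − j34.2)/(84.4 − j34.2), |Γ_s| = 0.812

|Γ| ≈ 0.812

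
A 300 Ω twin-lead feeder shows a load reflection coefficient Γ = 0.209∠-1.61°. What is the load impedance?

Z_L = Z_0·(1 + Γ)/(1 − Γ) = 300·(1.21 − j0.00587)/(0.791 + j0.00587)

Z_L ≈ 458 − j5.63 Ω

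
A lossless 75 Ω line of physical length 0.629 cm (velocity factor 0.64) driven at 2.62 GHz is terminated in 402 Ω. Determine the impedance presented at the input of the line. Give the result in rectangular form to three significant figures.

Z_in ≈ 48.4 − j110 Ω

λ = v/f = 0.64·c / 2.62 GHz = 0.0733 m
βl = 2π·l/λ = 2π × 0.0858 = 30.9°
tan(βl) = tan(30.9°) = 0.598
Z_in = Z_0·(Z_L + jZ_0·tanβl)/(Z_0 + jZ_L·tanβl)
     = 75·(402 + j44.9)/(75 + j241)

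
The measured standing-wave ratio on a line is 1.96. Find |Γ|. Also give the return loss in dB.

|Γ| = (S − 1)/(S + 1) = (1.96 − 1)/(1.96 + 1) = 0.96/2.96
RL = −20·log₁₀|Γ| = −20·log₁₀(0.324)

|Γ| ≈ 0.324; return loss ≈ 9.78 dB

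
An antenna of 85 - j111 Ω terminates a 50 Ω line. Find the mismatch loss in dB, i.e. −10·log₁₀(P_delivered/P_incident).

Γ = (35 − j111)/(135 − j111), |Γ| = 0.666
|Γ|² = 0.443, so P_del/P_inc = 1 − |Γ|² = 0.557
ML = −10·log₁₀(1 − |Γ|²)

mismatch loss ≈ 2.55 dB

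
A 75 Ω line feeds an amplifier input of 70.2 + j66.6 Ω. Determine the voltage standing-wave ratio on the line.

VSWR ≈ 2.44

Γ = (Z_L − Z_0)/(Z_L + Z_0) = (-4.8 + j66.6)/(145.2 + j66.6)
|Γ| = 66.8/160 = 0.418
VSWR = (1 + |Γ|)/(1 − |Γ|) = 1.42/0.582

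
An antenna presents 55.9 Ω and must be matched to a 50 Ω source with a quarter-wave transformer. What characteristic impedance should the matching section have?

Z_qwt = √(Z_0·R_L) = √(50 × 55.9) = √2795

Z_qwt ≈ 52.9 Ω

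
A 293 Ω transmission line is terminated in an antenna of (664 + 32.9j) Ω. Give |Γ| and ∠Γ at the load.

Γ ≈ 0.389 ∠ 3.1°

Γ = (Z_L − Z_0)/(Z_L + Z_0) = (371 + j32.9)/(957 + j32.9)
|Γ| = 372/958 = 0.389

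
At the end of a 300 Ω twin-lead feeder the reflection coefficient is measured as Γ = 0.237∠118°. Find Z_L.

Z_L = Z_0·(1 + Γ)/(1 − Γ) = 300·(0.889 + j0.209)/(1.11 − j0.209)

Z_L ≈ 221 + j98.2 Ω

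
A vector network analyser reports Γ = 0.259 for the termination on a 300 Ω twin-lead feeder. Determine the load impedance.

Z_L ≈ 510 Ω

Z_L = Z_0·(1 + Γ)/(1 − Γ) = 300·(1.26)/(0.741)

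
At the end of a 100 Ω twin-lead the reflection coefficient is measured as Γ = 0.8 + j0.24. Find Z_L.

Z_L ≈ 310 + j492 Ω

Z_L = Z_0·(1 + Γ)/(1 − Γ) = 100·(1.8 + j0.24)/(0.2 − j0.24)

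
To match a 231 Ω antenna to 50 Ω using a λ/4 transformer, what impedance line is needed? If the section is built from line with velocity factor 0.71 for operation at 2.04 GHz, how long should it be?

Z_qwt = √(Z_0·R_L) = √(50 × 231) = √11550
λ = 0.71·c/f = 0.104 m, so l = λ/4 = 0.0261 m

Z_qwt ≈ 107 Ω; length ≈ 2.61 cm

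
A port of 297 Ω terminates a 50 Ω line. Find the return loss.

RL ≈ 2.95 dB

Γ = (297 − 50)/(297 + 50) = 0.712
RL = −20·log₁₀|Γ| = −20·log₁₀(0.712)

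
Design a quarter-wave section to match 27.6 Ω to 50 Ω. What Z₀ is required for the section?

Z_qwt ≈ 37.1 Ω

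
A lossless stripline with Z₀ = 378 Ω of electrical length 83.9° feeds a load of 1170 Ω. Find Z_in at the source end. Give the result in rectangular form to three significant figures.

tan(βl) = tan(83.9°) = 9.36
Z_in = Z_0·(Z_L + jZ_0·tanβl)/(Z_0 + jZ_L·tanβl)
     = 378·(1170 + j3540)/(378 + j10900)

Z_in ≈ 123 − j36.1 Ω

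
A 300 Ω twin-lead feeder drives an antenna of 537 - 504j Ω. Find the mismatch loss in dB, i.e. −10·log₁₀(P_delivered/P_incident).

mismatch loss ≈ 1.71 dB

Γ = (237 − j504)/(837 − j504), |Γ| = 0.57
|Γ|² = 0.325, so P_del/P_inc = 1 − |Γ|² = 0.675
ML = −10·log₁₀(1 − |Γ|²)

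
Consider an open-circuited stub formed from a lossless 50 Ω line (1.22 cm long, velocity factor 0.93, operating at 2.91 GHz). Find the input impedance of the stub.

λ = v/f = 0.93·c / 2.91 GHz = 0.0959 m
βl = 2π·l/λ = 2π × 0.127 = 45.8°
tan(βl) = 1.03
For an open-circuited stub, Z_in = −jZ_0·cot(βl) = −jZ_0/tan(βl)

Z_in ≈ −j48.6 Ω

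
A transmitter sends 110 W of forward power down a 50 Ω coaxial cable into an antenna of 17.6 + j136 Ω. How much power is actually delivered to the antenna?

|Γ| = |(-32.4 + j136)/(67.6 + j136)| = 0.921
|Γ|² = 0.847
P_refl = |Γ|²·P_inc = 93.2 W, P_del = (1 − |Γ|²)·P_inc = 16.8 W

P_delivered ≈ 16.8 W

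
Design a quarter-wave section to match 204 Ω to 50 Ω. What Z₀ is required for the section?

Z_qwt ≈ 101 Ω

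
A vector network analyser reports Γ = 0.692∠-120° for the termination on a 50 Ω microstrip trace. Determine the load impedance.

Z_L = Z_0·(1 + Γ)/(1 − Γ) = 50·(0.654 − j0.599)/(1.35 + j0.599)

Z_L ≈ 12 − j27.6 Ω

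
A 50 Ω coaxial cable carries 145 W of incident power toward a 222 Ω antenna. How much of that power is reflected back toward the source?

P_reflected ≈ 58 W

Γ = (222 − 50)/(222 + 50) = 0.632
|Γ|² = 0.4
P_refl = |Γ|²·P_inc = 58 W, P_del = (1 − |Γ|²)·P_inc = 87 W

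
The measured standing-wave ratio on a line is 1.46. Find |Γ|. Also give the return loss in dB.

|Γ| ≈ 0.187; return loss ≈ 14.6 dB

|Γ| = (S − 1)/(S + 1) = (1.46 − 1)/(1.46 + 1) = 0.46/2.46
RL = −20·log₁₀|Γ| = −20·log₁₀(0.187)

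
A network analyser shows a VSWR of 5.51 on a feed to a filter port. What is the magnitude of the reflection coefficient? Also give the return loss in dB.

|Γ| ≈ 0.693; return loss ≈ 3.19 dB

|Γ| = (S − 1)/(S + 1) = (5.51 − 1)/(5.51 + 1) = 4.51/6.51
RL = −20·log₁₀|Γ| = −20·log₁₀(0.693)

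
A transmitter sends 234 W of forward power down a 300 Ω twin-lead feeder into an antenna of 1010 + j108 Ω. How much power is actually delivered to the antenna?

P_delivered ≈ 164 W

|Γ| = |(710 + j108)/(1310 + j108)| = 0.546
|Γ|² = 0.299
P_refl = |Γ|²·P_inc = 69.9 W, P_del = (1 − |Γ|²)·P_inc = 164 W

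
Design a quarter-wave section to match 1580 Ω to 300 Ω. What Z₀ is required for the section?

Z_qwt ≈ 688 Ω

Z_qwt = √(Z_0·R_L) = √(300 × 1580) = √474000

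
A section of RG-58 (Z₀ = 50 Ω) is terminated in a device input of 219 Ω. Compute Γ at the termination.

Γ = 0.628

Γ = (Z_L − Z_0)/(Z_L + Z_0) = (219 − 50)/(219 + 50) = 169/269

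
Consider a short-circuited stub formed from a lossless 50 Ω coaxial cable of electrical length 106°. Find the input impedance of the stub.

Z_in ≈ −j174 Ω

tan(βl) = -3.49
For a short-circuited stub, Z_in = jZ_0·tan(βl)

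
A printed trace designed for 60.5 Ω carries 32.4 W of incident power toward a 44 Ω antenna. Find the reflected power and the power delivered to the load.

P_reflected ≈ 0.808 W; P_delivered ≈ 31.6 W

Γ = (44 − 60.5)/(44 + 60.5) = -0.158
|Γ|² = 0.0249
P_refl = |Γ|²·P_inc = 0.808 W, P_del = (1 − |Γ|²)·P_inc = 31.6 W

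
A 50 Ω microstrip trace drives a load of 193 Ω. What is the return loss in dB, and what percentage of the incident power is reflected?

Γ = (193 − 50)/(193 + 50) = 0.588
RL = −20·log₁₀(0.588) = 4.61 dB
P_refl/P_inc = |Γ|² = 0.346

RL ≈ 4.61 dB; 34.6% of incident power reflected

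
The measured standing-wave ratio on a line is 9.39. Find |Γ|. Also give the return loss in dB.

|Γ| ≈ 0.808; return loss ≈ 1.86 dB

|Γ| = (S − 1)/(S + 1) = (9.39 − 1)/(9.39 + 1) = 8.39/10.4
RL = −20·log₁₀|Γ| = −20·log₁₀(0.808)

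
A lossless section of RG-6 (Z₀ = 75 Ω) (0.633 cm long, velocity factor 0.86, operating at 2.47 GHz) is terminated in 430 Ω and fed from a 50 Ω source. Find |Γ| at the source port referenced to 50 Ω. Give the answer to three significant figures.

|Γ| ≈ 0.777

λ = v/f = 0.86·c / 2.47 GHz = 0.104 m
βl = 2π·l/λ = 2π × 0.0606 = 21.8°
tan(βl) = 0.4
Z_in = Z_0·(Z_L + jZ_0·tanβl)/(Z_0 + jZ_L·tanβl) = 79.6 − j153 Ω
Γ_s = (Z_in − Z_s)/(Z_in + Z_s) = (29.6 − j153)/(130 − j153), |Γ_s| = 0.777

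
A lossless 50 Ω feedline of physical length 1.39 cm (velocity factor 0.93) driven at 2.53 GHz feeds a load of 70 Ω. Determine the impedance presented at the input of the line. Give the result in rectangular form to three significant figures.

Z_in ≈ 47.1 − j16.1 Ω

λ = v/f = 0.93·c / 2.53 GHz = 0.11 m
βl = 2π·l/λ = 2π × 0.126 = 45.4°
tan(βl) = tan(45.4°) = 1.01
Z_in = Z_0·(Z_L + jZ_0·tanβl)/(Z_0 + jZ_L·tanβl)
     = 50·(70 + j50.7)/(50 + j70.9)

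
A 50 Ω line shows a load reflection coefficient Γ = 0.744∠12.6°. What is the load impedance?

Z_L ≈ 220 + j160 Ω

Z_L = Z_0·(1 + Γ)/(1 − Γ) = 50·(1.73 + j0.162)/(0.274 − j0.162)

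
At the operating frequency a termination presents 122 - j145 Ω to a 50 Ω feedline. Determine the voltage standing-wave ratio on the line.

VSWR ≈ 6.13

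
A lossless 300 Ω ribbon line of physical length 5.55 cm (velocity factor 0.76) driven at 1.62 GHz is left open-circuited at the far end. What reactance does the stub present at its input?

X_in ≈ 383 Ω (inductive)

λ = v/f = 0.76·c / 1.62 GHz = 0.141 m
βl = 2π·l/λ = 2π × 0.394 = 142°
tan(βl) = -0.782
For an open-circuited stub, Z_in = −jZ_0·cot(βl) = −jZ_0/tan(βl)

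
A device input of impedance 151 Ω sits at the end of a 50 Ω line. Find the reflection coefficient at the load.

Γ = 0.502

Γ = (Z_L − Z_0)/(Z_L + Z_0) = (151 − 50)/(151 + 50) = 101/201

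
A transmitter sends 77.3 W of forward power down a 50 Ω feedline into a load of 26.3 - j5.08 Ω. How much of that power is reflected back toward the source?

P_reflected ≈ 7.77 W

|Γ| = |(-23.7 − j5.08)/(76.3 − j5.08)| = 0.317
|Γ|² = 0.1
P_refl = |Γ|²·P_inc = 7.77 W, P_del = (1 − |Γ|²)·P_inc = 69.5 W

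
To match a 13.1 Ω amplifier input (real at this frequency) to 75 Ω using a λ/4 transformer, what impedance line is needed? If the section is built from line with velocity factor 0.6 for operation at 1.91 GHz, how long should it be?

Z_qwt ≈ 31.3 Ω; length ≈ 2.36 cm

Z_qwt = √(Z_0·R_L) = √(75 × 13.1) = √982.5
λ = 0.6·c/f = 0.0942 m, so l = λ/4 = 0.0236 m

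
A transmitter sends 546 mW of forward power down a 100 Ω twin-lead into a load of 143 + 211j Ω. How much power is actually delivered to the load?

P_delivered ≈ 302 mW

|Γ| = |(43 + j211)/(243 + j211)| = 0.669
|Γ|² = 0.448
P_refl = |Γ|²·P_inc = 244 mW, P_del = (1 − |Γ|²)·P_inc = 302 mW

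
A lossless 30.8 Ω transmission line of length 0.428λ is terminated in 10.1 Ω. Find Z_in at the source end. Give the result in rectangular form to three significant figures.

Z_in ≈ 12.2 − j13 Ω

βl = 2π × 0.428 = 154°
tan(βl) = tan(154°) = -0.486
Z_in = Z_0·(Z_L + jZ_0·tanβl)/(Z_0 + jZ_L·tanβl)
     = 30.8·(10.1 − j15)/(30.8 − j4.91)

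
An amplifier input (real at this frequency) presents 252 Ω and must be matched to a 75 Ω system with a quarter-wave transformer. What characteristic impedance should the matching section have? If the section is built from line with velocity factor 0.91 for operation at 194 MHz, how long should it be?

Z_qwt ≈ 137 Ω; length ≈ 35.2 cm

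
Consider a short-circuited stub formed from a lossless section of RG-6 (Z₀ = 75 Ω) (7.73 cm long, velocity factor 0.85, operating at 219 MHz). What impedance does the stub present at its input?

λ = v/f = 0.85·c / 219 MHz = 1.16 m
βl = 2π·l/λ = 2π × 0.0664 = 23.9°
tan(βl) = 0.443
For a short-circuited stub, Z_in = jZ_0·tan(βl)

Z_in ≈ +j33.2 Ω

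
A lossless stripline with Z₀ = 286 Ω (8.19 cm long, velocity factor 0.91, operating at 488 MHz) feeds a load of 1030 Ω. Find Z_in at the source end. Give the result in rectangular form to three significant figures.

λ = v/f = 0.91·c / 488 MHz = 0.559 m
βl = 2π·l/λ = 2π × 0.146 = 52.7°
tan(βl) = tan(52.7°) = 1.31
Z_in = Z_0·(Z_L + jZ_0·tanβl)/(Z_0 + jZ_L·tanβl)
     = 286·(1030 + j375)/(286 + j1350)

Z_in ≈ 120 − j192 Ω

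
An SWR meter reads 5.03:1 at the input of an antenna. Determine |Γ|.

|Γ| ≈ 0.668

|Γ| = (S − 1)/(S + 1) = (5.03 − 1)/(5.03 + 1) = 4.03/6.03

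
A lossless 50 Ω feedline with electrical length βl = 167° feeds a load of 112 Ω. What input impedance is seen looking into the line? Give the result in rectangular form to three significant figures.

Z_in ≈ 93.1 + j36.6 Ω

tan(βl) = tan(167°) = -0.231
Z_in = Z_0·(Z_L + jZ_0·tanβl)/(Z_0 + jZ_L·tanβl)
     = 50·(112 − j11.5)/(50 − j25.9)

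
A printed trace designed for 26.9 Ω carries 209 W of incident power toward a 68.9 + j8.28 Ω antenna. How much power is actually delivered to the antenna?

|Γ| = |(42 + j8.28)/(95.8 + j8.28)| = 0.445
|Γ|² = 0.198
P_refl = |Γ|²·P_inc = 41.4 W, P_del = (1 − |Γ|²)·P_inc = 168 W

P_delivered ≈ 168 W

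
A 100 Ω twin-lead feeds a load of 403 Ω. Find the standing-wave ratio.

Γ = (403 − 100)/(403 + 100) = 0.602
VSWR = (1 + 0.602)/(1 − 0.602)

VSWR ≈ 4.03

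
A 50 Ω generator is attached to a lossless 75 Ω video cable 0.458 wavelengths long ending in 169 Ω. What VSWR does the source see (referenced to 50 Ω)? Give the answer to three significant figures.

βl = 2π × 0.458 = 165°
tan(βl) = -0.27
Z_in = Z_0·(Z_L + jZ_0·tanβl)/(Z_0 + jZ_L·tanβl) = 132 + j60.3 Ω
Γ_s = (Z_in − Z_s)/(Z_in + Z_s) = (82.3 + j60.3)/(182 + j60.3), |Γ_s| = 0.531
VSWR = (1 + |Γ_s|)/(1 − |Γ_s|)

VSWR ≈ 3.27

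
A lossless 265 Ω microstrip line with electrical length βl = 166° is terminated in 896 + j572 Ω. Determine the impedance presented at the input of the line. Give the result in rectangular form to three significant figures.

tan(βl) = tan(166°) = -0.249
Z_in = Z_0·(Z_L + jZ_0·tanβl)/(Z_0 + jZ_L·tanβl)
     = 265·(896 + j506)/(408 − j223)

Z_in ≈ 309 + j498 Ω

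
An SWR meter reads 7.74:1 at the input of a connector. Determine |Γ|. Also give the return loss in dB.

|Γ| ≈ 0.771; return loss ≈ 2.26 dB

|Γ| = (S − 1)/(S + 1) = (7.74 − 1)/(7.74 + 1) = 6.74/8.74
RL = −20·log₁₀|Γ| = −20·log₁₀(0.771)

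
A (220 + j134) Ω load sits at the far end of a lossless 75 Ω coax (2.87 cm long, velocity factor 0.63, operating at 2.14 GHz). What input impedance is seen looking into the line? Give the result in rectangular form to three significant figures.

λ = v/f = 0.63·c / 2.14 GHz = 0.0883 m
βl = 2π·l/λ = 2π × 0.325 = 117°
tan(βl) = tan(117°) = -1.96
Z_in = Z_0·(Z_L + jZ_0·tanβl)/(Z_0 + jZ_L·tanβl)
     = 75·(220 − j13.3)/(338 − j432)

Z_in ≈ 20 + j22.6 Ω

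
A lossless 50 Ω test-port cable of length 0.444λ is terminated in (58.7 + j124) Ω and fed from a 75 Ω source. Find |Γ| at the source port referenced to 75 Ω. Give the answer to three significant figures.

|Γ| ≈ 0.753

βl = 2π × 0.444 = 160°
tan(βl) = -0.367
Z_in = Z_0·(Z_L + jZ_0·tanβl)/(Z_0 + jZ_L·tanβl) = 17.4 + j59.2 Ω
Γ_s = (Z_in − Z_s)/(Z_in + Z_s) = (-57.6 + j59.2)/(92.4 + j59.2), |Γ_s| = 0.753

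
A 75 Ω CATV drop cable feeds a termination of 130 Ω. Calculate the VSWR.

Γ = (130 − 75)/(130 + 75) = 0.268
VSWR = (1 + 0.268)/(1 − 0.268)

VSWR ≈ 1.73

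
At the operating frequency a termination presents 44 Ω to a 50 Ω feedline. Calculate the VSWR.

VSWR ≈ 1.14

For a purely resistive load, VSWR = R_L/Z_0 or Z_0/R_L (whichever > 1) = 50/44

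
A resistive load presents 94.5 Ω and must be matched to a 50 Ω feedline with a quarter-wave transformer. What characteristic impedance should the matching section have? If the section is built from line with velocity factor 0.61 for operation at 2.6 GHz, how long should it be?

Z_qwt = √(Z_0·R_L) = √(50 × 94.5) = √4725
λ = 0.61·c/f = 0.0704 m, so l = λ/4 = 0.0176 m

Z_qwt ≈ 68.7 Ω; length ≈ 1.76 cm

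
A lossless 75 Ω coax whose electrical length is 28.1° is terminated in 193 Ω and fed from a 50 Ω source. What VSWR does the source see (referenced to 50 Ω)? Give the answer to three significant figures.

tan(βl) = 0.534
Z_in = Z_0·(Z_L + jZ_0·tanβl)/(Z_0 + jZ_L·tanβl) = 85.9 − j78 Ω
Γ_s = (Z_in − Z_s)/(Z_in + Z_s) = (35.9 − j78)/(136 − j78), |Γ_s| = 0.548
VSWR = (1 + |Γ_s|)/(1 − |Γ_s|)

VSWR ≈ 3.42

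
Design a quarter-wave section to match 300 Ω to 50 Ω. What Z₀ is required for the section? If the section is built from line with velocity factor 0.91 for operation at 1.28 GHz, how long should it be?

Z_qwt = √(Z_0·R_L) = √(50 × 300) = √15000
λ = 0.91·c/f = 0.213 m, so l = λ/4 = 0.0533 m

Z_qwt ≈ 122 Ω; length ≈ 5.33 cm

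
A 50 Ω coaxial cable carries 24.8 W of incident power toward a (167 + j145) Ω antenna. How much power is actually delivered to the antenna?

|Γ| = |(117 + j145)/(217 + j145)| = 0.714
|Γ|² = 0.51
P_refl = |Γ|²·P_inc = 12.6 W, P_del = (1 − |Γ|²)·P_inc = 12.2 W

P_delivered ≈ 12.2 W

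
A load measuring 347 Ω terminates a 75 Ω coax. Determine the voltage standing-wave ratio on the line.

For a purely resistive load, VSWR = R_L/Z_0 or Z_0/R_L (whichever > 1) = 347/75

VSWR ≈ 4.63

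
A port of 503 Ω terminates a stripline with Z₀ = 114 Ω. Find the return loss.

RL ≈ 4.01 dB

Γ = (503 − 114)/(503 + 114) = 0.63
RL = −20·log₁₀|Γ| = −20·log₁₀(0.63)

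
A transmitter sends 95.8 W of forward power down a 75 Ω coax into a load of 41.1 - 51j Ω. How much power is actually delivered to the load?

|Γ| = |(-33.9 − j51)/(116.1 − j51)| = 0.483
|Γ|² = 0.233
P_refl = |Γ|²·P_inc = 22.3 W, P_del = (1 − |Γ|²)·P_inc = 73.5 W

P_delivered ≈ 73.5 W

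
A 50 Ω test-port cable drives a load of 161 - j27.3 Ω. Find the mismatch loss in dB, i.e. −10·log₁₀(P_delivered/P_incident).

Γ = (111 − j27.3)/(211 − j27.3), |Γ| = 0.537
|Γ|² = 0.289, so P_del/P_inc = 1 − |Γ|² = 0.711
ML = −10·log₁₀(1 − |Γ|²)

mismatch loss ≈ 1.48 dB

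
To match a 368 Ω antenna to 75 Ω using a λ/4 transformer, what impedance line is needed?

Z_qwt = √(Z_0·R_L) = √(75 × 368) = √27600

Z_qwt ≈ 166 Ω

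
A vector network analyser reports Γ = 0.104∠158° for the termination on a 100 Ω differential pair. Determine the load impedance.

Z_L ≈ 82.2 + j6.47 Ω

Z_L = Z_0·(1 + Γ)/(1 − Γ) = 100·(0.904 + j0.039)/(1.1 − j0.039)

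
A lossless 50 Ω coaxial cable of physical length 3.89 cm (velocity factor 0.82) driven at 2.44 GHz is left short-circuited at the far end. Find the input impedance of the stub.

λ = v/f = 0.82·c / 2.44 GHz = 0.101 m
βl = 2π·l/λ = 2π × 0.386 = 139°
tan(βl) = -0.872
For a short-circuited stub, Z_in = jZ_0·tan(βl)

Z_in ≈ −j43.6 Ω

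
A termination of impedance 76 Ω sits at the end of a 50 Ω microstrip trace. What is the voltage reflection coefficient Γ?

Γ = (Z_L − Z_0)/(Z_L + Z_0) = (76 − 50)/(76 + 50) = 26/126

Γ = 0.206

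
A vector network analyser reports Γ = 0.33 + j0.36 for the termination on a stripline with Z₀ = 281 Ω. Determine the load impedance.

Z_L ≈ 370 + j350 Ω

Z_L = Z_0·(1 + Γ)/(1 − Γ) = 281·(1.33 + j0.36)/(0.67 − j0.36)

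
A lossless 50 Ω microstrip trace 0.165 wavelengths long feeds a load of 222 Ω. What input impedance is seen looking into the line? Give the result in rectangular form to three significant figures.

βl = 2π × 0.165 = 59.4°
tan(βl) = tan(59.4°) = 1.69
Z_in = Z_0·(Z_L + jZ_0·tanβl)/(Z_0 + jZ_L·tanβl)
     = 50·(222 + j84.5)/(50 + j375)

Z_in ≈ 14.9 − j27.6 Ω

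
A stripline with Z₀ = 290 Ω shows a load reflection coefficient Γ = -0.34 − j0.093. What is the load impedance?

Z_L ≈ 141 − j29.9 Ω

Z_L = Z_0·(1 + Γ)/(1 − Γ) = 290·(0.66 − j0.093)/(1.34 + j0.093)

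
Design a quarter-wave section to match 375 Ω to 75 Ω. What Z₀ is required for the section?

Z_qwt ≈ 168 Ω

Z_qwt = √(Z_0·R_L) = √(75 × 375) = √28120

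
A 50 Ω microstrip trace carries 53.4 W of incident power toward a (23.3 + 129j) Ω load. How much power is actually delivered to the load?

|Γ| = |(-26.7 + j129)/(73.3 + j129)| = 0.888
|Γ|² = 0.788
P_refl = |Γ|²·P_inc = 42.1 W, P_del = (1 − |Γ|²)·P_inc = 11.3 W

P_delivered ≈ 11.3 W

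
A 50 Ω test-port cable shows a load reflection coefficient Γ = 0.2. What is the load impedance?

Z_L = Z_0·(1 + Γ)/(1 − Γ) = 50·(1.2)/(0.8)

Z_L ≈ 75 Ω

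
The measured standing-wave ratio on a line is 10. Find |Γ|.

|Γ| ≈ 0.818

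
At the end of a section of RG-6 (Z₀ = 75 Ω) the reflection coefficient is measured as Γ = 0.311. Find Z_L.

Z_L = Z_0·(1 + Γ)/(1 − Γ) = 75·(1.31)/(0.689)

Z_L ≈ 143 Ω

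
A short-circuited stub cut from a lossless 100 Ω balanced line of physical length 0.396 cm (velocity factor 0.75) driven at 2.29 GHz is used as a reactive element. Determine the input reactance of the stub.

X_in ≈ 25.9 Ω (inductive)

λ = v/f = 0.75·c / 2.29 GHz = 0.0983 m
βl = 2π·l/λ = 2π × 0.0403 = 14.5°
tan(βl) = 0.259
For a short-circuited stub, Z_in = jZ_0·tan(βl)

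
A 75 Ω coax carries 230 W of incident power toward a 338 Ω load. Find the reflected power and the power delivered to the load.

P_reflected ≈ 93.3 W; P_delivered ≈ 137 W

Γ = (338 − 75)/(338 + 75) = 0.637
|Γ|² = 0.406
P_refl = |Γ|²·P_inc = 93.3 W, P_del = (1 − |Γ|²)·P_inc = 137 W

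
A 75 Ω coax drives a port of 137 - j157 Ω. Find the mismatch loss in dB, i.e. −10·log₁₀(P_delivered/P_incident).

Γ = (62 − j157)/(212 − j157), |Γ| = 0.64
|Γ|² = 0.409, so P_del/P_inc = 1 − |Γ|² = 0.591
ML = −10·log₁₀(1 − |Γ|²)

mismatch loss ≈ 2.29 dB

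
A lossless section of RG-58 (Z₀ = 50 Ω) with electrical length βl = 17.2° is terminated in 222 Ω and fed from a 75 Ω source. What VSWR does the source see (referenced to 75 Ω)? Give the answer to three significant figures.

VSWR ≈ 3.3

tan(βl) = 0.31
Z_in = Z_0·(Z_L + jZ_0·tanβl)/(Z_0 + jZ_L·tanβl) = 84.2 − j100 Ω
Γ_s = (Z_in − Z_s)/(Z_in + Z_s) = (9.21 − j100)/(159 − j100), |Γ_s| = 0.535
VSWR = (1 + |Γ_s|)/(1 − |Γ_s|)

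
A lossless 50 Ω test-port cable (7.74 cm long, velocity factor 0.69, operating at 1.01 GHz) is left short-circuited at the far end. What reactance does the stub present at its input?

X_in ≈ -48.4 Ω (capacitive)

λ = v/f = 0.69·c / 1.01 GHz = 0.205 m
βl = 2π·l/λ = 2π × 0.378 = 136°
tan(βl) = -0.967
For a short-circuited stub, Z_in = jZ_0·tan(βl)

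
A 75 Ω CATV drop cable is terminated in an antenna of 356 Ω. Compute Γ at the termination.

Γ = (Z_L − Z_0)/(Z_L + Z_0) = (356 − 75)/(356 + 75) = 281/431

Γ = 0.652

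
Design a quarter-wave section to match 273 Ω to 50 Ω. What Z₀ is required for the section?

Z_qwt ≈ 117 Ω

Z_qwt = √(Z_0·R_L) = √(50 × 273) = √13650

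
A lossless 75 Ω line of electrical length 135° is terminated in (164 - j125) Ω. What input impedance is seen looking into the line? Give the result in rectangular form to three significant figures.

tan(βl) = tan(135°) = -1
Z_in = Z_0·(Z_L + jZ_0·tanβl)/(Z_0 + jZ_L·tanβl)
     = 75·(164 − j200)/(-50 − j164)

Z_in ≈ 62.8 + j94.1 Ω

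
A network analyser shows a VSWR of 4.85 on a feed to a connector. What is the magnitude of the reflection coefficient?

|Γ| ≈ 0.658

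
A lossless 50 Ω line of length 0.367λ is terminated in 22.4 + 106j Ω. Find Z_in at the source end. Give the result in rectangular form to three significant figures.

βl = 2π × 0.367 = 132°
tan(βl) = tan(132°) = -1.11
Z_in = Z_0·(Z_L + jZ_0·tanβl)/(Z_0 + jZ_L·tanβl)
     = 50·(22.4 + j50.7)/(167 − j24.8)

Z_in ≈ 4.36 + j15.8 Ω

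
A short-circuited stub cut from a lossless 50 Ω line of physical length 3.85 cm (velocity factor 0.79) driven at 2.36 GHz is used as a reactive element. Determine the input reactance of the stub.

λ = v/f = 0.79·c / 2.36 GHz = 0.1 m
βl = 2π·l/λ = 2π × 0.383 = 138°
tan(βl) = -0.9
For a short-circuited stub, Z_in = jZ_0·tan(βl)

X_in ≈ -45 Ω (capacitive)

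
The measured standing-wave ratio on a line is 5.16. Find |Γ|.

|Γ| ≈ 0.675

|Γ| = (S − 1)/(S + 1) = (5.16 − 1)/(5.16 + 1) = 4.16/6.16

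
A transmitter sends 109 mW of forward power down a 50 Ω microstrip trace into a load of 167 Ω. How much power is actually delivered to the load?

P_delivered ≈ 77.3 mW

Γ = (167 − 50)/(167 + 50) = 0.539
|Γ|² = 0.291
P_refl = |Γ|²·P_inc = 31.7 mW, P_del = (1 − |Γ|²)·P_inc = 77.3 mW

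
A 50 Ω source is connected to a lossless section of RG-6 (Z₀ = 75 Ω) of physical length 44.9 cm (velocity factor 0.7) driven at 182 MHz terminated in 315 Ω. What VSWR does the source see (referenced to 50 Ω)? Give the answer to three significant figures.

VSWR ≈ 4.9

λ = v/f = 0.7·c / 182 MHz = 1.15 m
βl = 2π·l/λ = 2π × 0.389 = 140°
tan(βl) = -0.836
Z_in = Z_0·(Z_L + jZ_0·tanβl)/(Z_0 + jZ_L·tanβl) = 40.1 + j78.2 Ω
Γ_s = (Z_in − Z_s)/(Z_in + Z_s) = (-9.87 + j78.2)/(90.1 + j78.2), |Γ_s| = 0.661
VSWR = (1 + |Γ_s|)/(1 − |Γ_s|)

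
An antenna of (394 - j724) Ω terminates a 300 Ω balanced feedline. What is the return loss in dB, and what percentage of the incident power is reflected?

Γ = (94 − j724)/(694 − j724), |Γ| = 0.728
RL = −20·log₁₀(0.728) = 2.76 dB
P_refl/P_inc = |Γ|² = 0.53

RL ≈ 2.76 dB; 53% of incident power reflected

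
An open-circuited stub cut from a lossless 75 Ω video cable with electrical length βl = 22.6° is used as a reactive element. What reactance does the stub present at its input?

tan(βl) = 0.416
For an open-circuited stub, Z_in = −jZ_0·cot(βl) = −jZ_0/tan(βl)

X_in ≈ -180 Ω (capacitive)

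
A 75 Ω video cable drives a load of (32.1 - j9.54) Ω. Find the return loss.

Γ = (-42.9 − j9.54)/(107.1 − j9.54), |Γ| = 0.409
RL = −20·log₁₀|Γ| = −20·log₁₀(0.409)

RL ≈ 7.77 dB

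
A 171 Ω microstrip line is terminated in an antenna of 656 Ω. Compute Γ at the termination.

Γ = (Z_L − Z_0)/(Z_L + Z_0) = (656 − 171)/(656 + 171) = 485/827

Γ = 0.586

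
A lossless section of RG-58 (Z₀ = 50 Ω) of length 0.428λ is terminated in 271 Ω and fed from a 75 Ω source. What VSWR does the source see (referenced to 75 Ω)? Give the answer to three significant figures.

βl = 2π × 0.428 = 154°
tan(βl) = -0.486
Z_in = Z_0·(Z_L + jZ_0·tanβl)/(Z_0 + jZ_L·tanβl) = 42.2 + j86.9 Ω
Γ_s = (Z_in − Z_s)/(Z_in + Z_s) = (-32.8 + j86.9)/(117 + j86.9), |Γ_s| = 0.636
VSWR = (1 + |Γ_s|)/(1 − |Γ_s|)

VSWR ≈ 4.5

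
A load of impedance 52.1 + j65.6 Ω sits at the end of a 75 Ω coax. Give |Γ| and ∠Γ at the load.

Γ = (Z_L − Z_0)/(Z_L + Z_0) = (-22.9 + j65.6)/(127.1 + j65.6)
|Γ| = 69.5/143 = 0.486

Γ ≈ 0.486 ∠ 81.9°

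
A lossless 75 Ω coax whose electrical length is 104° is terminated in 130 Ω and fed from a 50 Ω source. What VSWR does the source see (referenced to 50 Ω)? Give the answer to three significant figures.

VSWR ≈ 1.32

tan(βl) = -4.01
Z_in = Z_0·(Z_L + jZ_0·tanβl)/(Z_0 + jZ_L·tanβl) = 45 + j12.2 Ω
Γ_s = (Z_in − Z_s)/(Z_in + Z_s) = (-4.97 + j12.2)/(95 + j12.2), |Γ_s| = 0.138
VSWR = (1 + |Γ_s|)/(1 − |Γ_s|)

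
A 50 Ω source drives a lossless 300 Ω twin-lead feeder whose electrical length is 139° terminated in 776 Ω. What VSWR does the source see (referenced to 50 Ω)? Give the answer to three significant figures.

VSWR ≈ 9.96

tan(βl) = -0.869
Z_in = Z_0·(Z_L + jZ_0·tanβl)/(Z_0 + jZ_L·tanβl) = 225 + j245 Ω
Γ_s = (Z_in − Z_s)/(Z_in + Z_s) = (175 + j245)/(275 + j245), |Γ_s| = 0.818
VSWR = (1 + |Γ_s|)/(1 − |Γ_s|)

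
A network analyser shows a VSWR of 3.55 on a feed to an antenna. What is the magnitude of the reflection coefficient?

|Γ| = (S − 1)/(S + 1) = (3.55 − 1)/(3.55 + 1) = 2.55/4.55

|Γ| ≈ 0.56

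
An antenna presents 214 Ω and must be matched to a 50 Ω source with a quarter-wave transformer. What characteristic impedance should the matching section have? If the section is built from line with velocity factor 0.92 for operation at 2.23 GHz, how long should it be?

Z_qwt ≈ 103 Ω; length ≈ 3.09 cm

Z_qwt = √(Z_0·R_L) = √(50 × 214) = √10700
λ = 0.92·c/f = 0.124 m, so l = λ/4 = 0.0309 m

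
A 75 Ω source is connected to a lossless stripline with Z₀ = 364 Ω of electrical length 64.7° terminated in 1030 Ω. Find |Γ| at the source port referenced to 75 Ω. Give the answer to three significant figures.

|Γ| ≈ 0.612

tan(βl) = 2.12
Z_in = Z_0·(Z_L + jZ_0·tanβl)/(Z_0 + jZ_L·tanβl) = 153 − j146 Ω
Γ_s = (Z_in − Z_s)/(Z_in + Z_s) = (78.1 − j146)/(228 − j146), |Γ_s| = 0.612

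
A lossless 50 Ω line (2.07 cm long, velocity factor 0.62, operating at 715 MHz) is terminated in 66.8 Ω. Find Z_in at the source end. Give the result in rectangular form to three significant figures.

Z_in ≈ 56.6 − j14 Ω

λ = v/f = 0.62·c / 715 MHz = 0.26 m
βl = 2π·l/λ = 2π × 0.0796 = 28.6°
tan(βl) = tan(28.6°) = 0.546
Z_in = Z_0·(Z_L + jZ_0·tanβl)/(Z_0 + jZ_L·tanβl)
     = 50·(66.8 + j27.3)/(50 + j36.5)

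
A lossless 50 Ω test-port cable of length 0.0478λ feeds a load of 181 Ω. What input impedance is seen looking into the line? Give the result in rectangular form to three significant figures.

Z_in ≈ 87.9 − j83.1 Ω

βl = 2π × 0.0478 = 17.2°
tan(βl) = tan(17.2°) = 0.31
Z_in = Z_0·(Z_L + jZ_0·tanβl)/(Z_0 + jZ_L·tanβl)
     = 50·(181 + j15.5)/(50 + j56.1)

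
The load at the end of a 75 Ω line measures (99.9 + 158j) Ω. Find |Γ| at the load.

|Γ| ≈ 0.679

Γ = (Z_L − Z_0)/(Z_L + Z_0) = (24.9 + j158)/(174.9 + j158)
|Γ| = 160/236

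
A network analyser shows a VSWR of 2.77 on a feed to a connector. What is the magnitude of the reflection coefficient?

|Γ| ≈ 0.469

|Γ| = (S − 1)/(S + 1) = (2.77 − 1)/(2.77 + 1) = 1.77/3.77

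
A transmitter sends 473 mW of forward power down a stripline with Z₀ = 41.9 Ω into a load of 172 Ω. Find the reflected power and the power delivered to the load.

Γ = (172 − 41.9)/(172 + 41.9) = 0.608
|Γ|² = 0.37
P_refl = |Γ|²·P_inc = 175 mW, P_del = (1 − |Γ|²)·P_inc = 298 mW

P_reflected ≈ 175 mW; P_delivered ≈ 298 mW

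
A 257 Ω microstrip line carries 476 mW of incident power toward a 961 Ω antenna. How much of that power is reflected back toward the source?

Γ = (961 − 257)/(961 + 257) = 0.578
|Γ|² = 0.334
P_refl = |Γ|²·P_inc = 159 mW, P_del = (1 − |Γ|²)·P_inc = 317 mW

P_reflected ≈ 159 mW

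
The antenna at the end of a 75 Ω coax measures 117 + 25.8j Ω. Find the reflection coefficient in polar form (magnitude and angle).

Γ ≈ 0.254 ∠ 23.9°

Γ = (Z_L − Z_0)/(Z_L + Z_0) = (42 + j25.8)/(192 + j25.8)
|Γ| = 49.3/194 = 0.254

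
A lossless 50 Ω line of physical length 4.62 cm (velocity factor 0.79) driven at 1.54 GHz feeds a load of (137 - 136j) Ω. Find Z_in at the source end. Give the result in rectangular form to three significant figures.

λ = v/f = 0.79·c / 1.54 GHz = 0.154 m
βl = 2π·l/λ = 2π × 0.3 = 108°
tan(βl) = tan(108°) = -3.06
Z_in = Z_0·(Z_L + jZ_0·tanβl)/(Z_0 + jZ_L·tanβl)
     = 50·(137 − j289)/(-367 − j420)

Z_in ≈ 11.5 + j26.3 Ω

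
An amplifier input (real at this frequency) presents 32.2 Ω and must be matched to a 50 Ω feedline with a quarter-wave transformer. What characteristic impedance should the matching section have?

Z_qwt = √(Z_0·R_L) = √(50 × 32.2) = √1610

Z_qwt ≈ 40.1 Ω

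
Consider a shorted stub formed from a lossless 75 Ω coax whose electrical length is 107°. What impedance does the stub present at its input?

Z_in ≈ −j245 Ω

tan(βl) = -3.27
For a shorted stub, Z_in = jZ_0·tan(βl)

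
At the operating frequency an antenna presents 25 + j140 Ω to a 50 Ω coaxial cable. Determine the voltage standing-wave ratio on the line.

VSWR ≈ 18.1

Γ = (Z_L − Z_0)/(Z_L + Z_0) = (-25 + j140)/(75 + j140)
|Γ| = 142/159 = 0.895
VSWR = (1 + |Γ|)/(1 − |Γ|) = 1.9/0.105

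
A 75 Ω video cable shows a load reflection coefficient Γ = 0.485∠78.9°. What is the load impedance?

Z_L ≈ 54.7 + j68.1 Ω

Z_L = Z_0·(1 + Γ)/(1 − Γ) = 75·(1.09 + j0.476)/(0.907 − j0.476)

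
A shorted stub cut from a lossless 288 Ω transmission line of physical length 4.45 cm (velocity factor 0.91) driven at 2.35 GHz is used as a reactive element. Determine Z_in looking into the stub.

λ = v/f = 0.91·c / 2.35 GHz = 0.116 m
βl = 2π·l/λ = 2π × 0.383 = 138°
tan(βl) = -0.904
For a shorted stub, Z_in = jZ_0·tan(βl)

Z_in ≈ −j260 Ω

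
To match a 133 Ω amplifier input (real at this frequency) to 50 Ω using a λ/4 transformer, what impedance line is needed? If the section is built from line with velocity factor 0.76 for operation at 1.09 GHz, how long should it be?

Z_qwt = √(Z_0·R_L) = √(50 × 133) = √6650
λ = 0.76·c/f = 0.209 m, so l = λ/4 = 0.0523 m

Z_qwt ≈ 81.5 Ω; length ≈ 5.23 cm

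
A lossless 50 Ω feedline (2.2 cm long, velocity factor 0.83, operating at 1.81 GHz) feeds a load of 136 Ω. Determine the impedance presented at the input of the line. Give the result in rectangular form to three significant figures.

λ = v/f = 0.83·c / 1.81 GHz = 0.138 m
βl = 2π·l/λ = 2π × 0.16 = 57.6°
tan(βl) = tan(57.6°) = 1.57
Z_in = Z_0·(Z_L + jZ_0·tanβl)/(Z_0 + jZ_L·tanβl)
     = 50·(136 + j78.7)/(50 + j214)

Z_in ≈ 24.5 − j26.1 Ω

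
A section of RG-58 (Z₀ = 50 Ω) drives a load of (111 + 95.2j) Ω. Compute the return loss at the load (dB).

RL ≈ 4.37 dB

Γ = (61 + j95.2)/(161 + j95.2), |Γ| = 0.605
RL = −20·log₁₀|Γ| = −20·log₁₀(0.605)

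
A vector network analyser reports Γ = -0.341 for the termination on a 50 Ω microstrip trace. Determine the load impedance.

Z_L ≈ 24.6 Ω

Z_L = Z_0·(1 + Γ)/(1 − Γ) = 50·(0.659)/(1.34)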